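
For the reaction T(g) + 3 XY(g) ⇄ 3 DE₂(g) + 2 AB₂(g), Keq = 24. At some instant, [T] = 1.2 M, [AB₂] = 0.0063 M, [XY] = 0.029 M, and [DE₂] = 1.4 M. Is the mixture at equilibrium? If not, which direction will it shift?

no; Q < K, reaction proceeds forward

Q = [DE₂]³·[AB₂]² / ([T]·[XY]³) = (1.4)³·(0.0063)² / ((1.2)·(0.029)³) = 3.7
Q = 3.7 < Keq = 24: net forward reaction.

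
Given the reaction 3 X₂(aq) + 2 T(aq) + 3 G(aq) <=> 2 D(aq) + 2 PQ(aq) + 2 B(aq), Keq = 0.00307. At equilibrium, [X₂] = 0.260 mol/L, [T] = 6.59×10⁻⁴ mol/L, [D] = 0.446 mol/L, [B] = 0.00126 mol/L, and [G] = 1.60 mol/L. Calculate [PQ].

[PQ] = 0.0174 mol/L

At equilibrium, Keq = [D]²·[PQ]²·[B]² / ([X₂]³·[T]²·[G]³) = 0.00307.
(0.446)²·([PQ])²·(0.00126)² / ((0.260)³·(6.59×10⁻⁴)²·(1.60)³) = 0.00307
[PQ]² = 3.04×10⁻⁴ ⇒ [PQ] = 0.0174 mol/L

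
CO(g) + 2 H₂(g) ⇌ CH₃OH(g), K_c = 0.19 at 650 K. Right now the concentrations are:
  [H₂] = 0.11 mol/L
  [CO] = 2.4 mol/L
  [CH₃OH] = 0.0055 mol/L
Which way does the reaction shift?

neither direction; the system is at equilibrium

Q_c = [CH₃OH] / ([CO]·[H₂]²) = (0.0055) / ((2.4)·(0.11)²) = 0.19
Q_c = 0.19 = K_c, so the system is already at equilibrium.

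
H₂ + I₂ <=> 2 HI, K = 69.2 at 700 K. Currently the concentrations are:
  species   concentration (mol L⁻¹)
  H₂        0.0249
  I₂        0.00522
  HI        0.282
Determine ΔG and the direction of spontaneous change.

Q = [HI]² / ([H₂]·[I₂]) = (0.282)² / ((0.0249)·(0.00522)) = 612
ΔG = RT ln(Q/K) = (8.314 J mol⁻¹ K⁻¹)(700 K) × ln(612/69.2)
   = (5.820 kJ/mol)(2.180) = 12.7 kJ/mol
ΔG > 0, so the forward reaction is non-spontaneous (proceeds in reverse).

ΔG = 12.7 kJ/mol; the forward reaction is non-spontaneous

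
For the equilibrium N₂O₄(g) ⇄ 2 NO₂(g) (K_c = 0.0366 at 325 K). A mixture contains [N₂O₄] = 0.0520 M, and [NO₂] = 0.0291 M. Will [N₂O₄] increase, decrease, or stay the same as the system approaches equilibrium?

decrease

Q_c = [NO₂]² / [N₂O₄] = (0.0291)² / (0.0520) = 0.0163
Q_c = 0.0163 < K_c = 0.0366: net forward reaction.
N₂O₄ is a reactant, so it decreases.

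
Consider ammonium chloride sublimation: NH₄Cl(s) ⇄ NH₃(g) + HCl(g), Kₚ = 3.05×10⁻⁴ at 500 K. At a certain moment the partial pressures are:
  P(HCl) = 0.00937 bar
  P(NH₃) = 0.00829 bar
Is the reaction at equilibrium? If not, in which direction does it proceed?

to the right

(NH₄Cl is a pure solid — omitted from Qₚ.)
Qₚ = P(NH₃)·P(HCl) = (0.00829)·(0.00937) = 7.77×10⁻⁵
Qₚ = 7.77×10⁻⁵ < Kₚ = 3.05×10⁻⁴, so the forward reaction proceeds.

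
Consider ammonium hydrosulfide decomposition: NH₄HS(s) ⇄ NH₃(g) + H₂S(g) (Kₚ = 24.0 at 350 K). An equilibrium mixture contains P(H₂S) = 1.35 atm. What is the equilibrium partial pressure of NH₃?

(NH₄HS is a pure solid — omitted from Kₚ.)
At equilibrium, Kₚ = P(NH₃)·P(H₂S) = 24.0.
(P(NH₃))·(1.35) = 24.0
P(NH₃) = 17.8 atm

P(NH₃) = 17.8 atm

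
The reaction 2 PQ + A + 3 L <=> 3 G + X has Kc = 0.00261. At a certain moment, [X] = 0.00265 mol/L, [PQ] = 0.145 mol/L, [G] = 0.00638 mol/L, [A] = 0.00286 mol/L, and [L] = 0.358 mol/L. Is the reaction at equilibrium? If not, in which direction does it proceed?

Qc = [G]³·[X] / ([PQ]²·[A]·[L]³) = (0.00638)³·(0.00265) / ((0.145)²·(0.00286)·(0.358)³) = 2.49e-4
Qc = 2.49e-4 < Kc = 0.00261, so the forward reaction proceeds.

to the right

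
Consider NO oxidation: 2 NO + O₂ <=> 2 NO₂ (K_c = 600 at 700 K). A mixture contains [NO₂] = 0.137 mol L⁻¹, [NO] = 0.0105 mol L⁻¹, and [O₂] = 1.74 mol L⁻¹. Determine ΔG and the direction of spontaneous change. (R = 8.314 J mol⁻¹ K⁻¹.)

ΔG = -10.6 kJ/mol; the forward reaction is spontaneous

Q_c = [NO₂]² / ([NO]²·[O₂]) = (0.137)² / ((0.0105)²·(1.74)) = 97.8
ΔG = RT ln(Q_c/K_c) = (8.314 J mol⁻¹ K⁻¹)(700 K) × ln(97.8/600)
   = (5.820 kJ/mol)(-1.814) = -10.6 kJ/mol
ΔG < 0, so the forward reaction is spontaneous (proceeds forward).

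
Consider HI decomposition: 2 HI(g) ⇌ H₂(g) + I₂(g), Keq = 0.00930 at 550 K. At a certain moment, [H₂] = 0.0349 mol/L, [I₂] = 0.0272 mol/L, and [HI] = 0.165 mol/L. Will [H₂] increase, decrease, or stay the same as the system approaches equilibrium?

decrease

Q = [H₂]·[I₂] / [HI]² = (0.0349)·(0.0272) / (0.165)² = 0.0349
Q = 0.0349 > Keq = 0.00930: net reverse reaction.
H₂ is a product, so it decreases.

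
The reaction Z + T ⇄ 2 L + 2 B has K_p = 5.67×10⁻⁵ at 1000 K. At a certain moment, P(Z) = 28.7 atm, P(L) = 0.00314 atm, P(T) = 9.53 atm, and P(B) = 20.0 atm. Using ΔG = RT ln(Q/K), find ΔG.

ΔG = -11.4 kJ/mol

Q_p = P(L)²·P(B)² / (P(Z)·P(T)) = (0.00314)²·(20.0)² / ((28.7)·(9.53)) = 1.44×10⁻⁵
ΔG = RT ln(Q_p/K_p) = (8.314 J mol⁻¹ K⁻¹)(1000 K) × ln(1.44×10⁻⁵/5.67×10⁻⁵)
   = (8.314 kJ/mol)(-1.371) = -11.4 kJ/mol
ΔG < 0, so the forward reaction is spontaneous (proceeds forward).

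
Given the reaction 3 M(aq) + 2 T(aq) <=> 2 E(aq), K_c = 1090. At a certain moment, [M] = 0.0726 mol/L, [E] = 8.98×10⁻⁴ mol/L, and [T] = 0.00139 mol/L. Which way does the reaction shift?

Q_c = [E]² / ([M]³·[T]²) = (8.98×10⁻⁴)² / ((0.0726)³·(0.00139)²) = 1090
Q_c = 1090 = K_c, so the system is already at equilibrium.

no net change (already at equilibrium)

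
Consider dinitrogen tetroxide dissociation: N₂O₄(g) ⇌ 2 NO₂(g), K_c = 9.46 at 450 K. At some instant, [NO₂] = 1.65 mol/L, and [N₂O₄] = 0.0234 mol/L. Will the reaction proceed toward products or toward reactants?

in the reverse direction

Q_c = [NO₂]² / [N₂O₄] = (1.65)² / (0.0234) = 116
Q_c = 116 > K_c = 9.46, so the reverse reaction proceeds.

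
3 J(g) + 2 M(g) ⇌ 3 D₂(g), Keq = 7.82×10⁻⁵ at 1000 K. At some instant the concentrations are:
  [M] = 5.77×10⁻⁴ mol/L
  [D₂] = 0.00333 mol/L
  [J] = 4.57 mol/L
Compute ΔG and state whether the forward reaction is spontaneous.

ΔG = 22.4 kJ/mol; the forward reaction is non-spontaneous

Q = [D₂]³ / ([J]³·[M]²) = (0.00333)³ / ((4.57)³·(5.77×10⁻⁴)²) = 0.00116
ΔG = RT ln(Q/Keq) = (8.314 J mol⁻¹ K⁻¹)(1000 K) × ln(0.00116/7.82×10⁻⁵)
   = (8.314 kJ/mol)(2.697) = 22.4 kJ/mol
ΔG > 0, so the forward reaction is non-spontaneous (proceeds in reverse).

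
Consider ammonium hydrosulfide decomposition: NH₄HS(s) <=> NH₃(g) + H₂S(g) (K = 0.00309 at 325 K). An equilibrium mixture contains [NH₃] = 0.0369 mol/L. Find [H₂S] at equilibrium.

(NH₄HS is a pure solid — omitted from K.)
At equilibrium, K = [NH₃]·[H₂S] = 0.00309.
(0.0369)·([H₂S]) = 0.00309
[H₂S] = 0.0837 mol/L

[H₂S] = 0.0837 mol/L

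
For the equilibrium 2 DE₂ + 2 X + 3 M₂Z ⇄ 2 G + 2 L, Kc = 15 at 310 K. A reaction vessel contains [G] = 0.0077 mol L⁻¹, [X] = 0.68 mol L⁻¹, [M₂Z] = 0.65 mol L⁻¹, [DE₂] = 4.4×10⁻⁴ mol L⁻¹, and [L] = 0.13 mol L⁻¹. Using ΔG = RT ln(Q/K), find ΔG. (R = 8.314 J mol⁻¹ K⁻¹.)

Qc = [G]²·[L]² / ([DE₂]²·[X]²·[M₂Z]³) = (0.0077)²·(0.13)² / ((4.4×10⁻⁴)²·(0.68)²·(0.65)³) = 40.8
ΔG = RT ln(Qc/Kc) = (8.314 J mol⁻¹ K⁻¹)(310 K) × ln(40.8/15)
   = (2.577 kJ/mol)(1.001) = 2.58 kJ/mol
ΔG > 0, so the forward reaction is non-spontaneous (proceeds in reverse).

ΔG = 2.58 kJ/mol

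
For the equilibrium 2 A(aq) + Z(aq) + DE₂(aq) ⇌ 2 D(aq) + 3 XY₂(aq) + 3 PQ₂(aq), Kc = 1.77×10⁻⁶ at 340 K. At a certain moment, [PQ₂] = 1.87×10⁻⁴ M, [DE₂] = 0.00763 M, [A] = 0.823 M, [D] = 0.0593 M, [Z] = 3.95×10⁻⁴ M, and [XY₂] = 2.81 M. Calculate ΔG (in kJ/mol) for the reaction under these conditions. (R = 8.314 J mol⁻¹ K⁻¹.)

Qc = [D]²·[XY₂]³·[PQ₂]³ / ([A]²·[Z]·[DE₂]) = (0.0593)²·(2.81)³·(1.87×10⁻⁴)³ / ((0.823)²·(3.95×10⁻⁴)·(0.00763)) = 2.50×10⁻⁷
ΔG = RT ln(Qc/Kc) = (8.314 J mol⁻¹ K⁻¹)(340 K) × ln(2.50×10⁻⁷/1.77×10⁻⁶)
   = (2.827 kJ/mol)(-1.957) = -5.53 kJ/mol
ΔG < 0, so the forward reaction is spontaneous (proceeds forward).

ΔG = -5.53 kJ/mol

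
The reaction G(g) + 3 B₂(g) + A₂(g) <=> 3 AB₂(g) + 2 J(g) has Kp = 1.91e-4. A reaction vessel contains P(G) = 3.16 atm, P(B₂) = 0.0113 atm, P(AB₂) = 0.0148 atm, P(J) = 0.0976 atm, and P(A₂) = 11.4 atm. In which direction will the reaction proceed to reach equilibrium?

toward reactants

Qp = P(AB₂)³·P(J)² / (P(G)·P(B₂)³·P(A₂)) = (0.0148)³·(0.0976)² / ((3.16)·(0.0113)³·(11.4)) = 5.94e-4
Qp = 5.94e-4 > Kp = 1.91e-4, so the reverse reaction proceeds.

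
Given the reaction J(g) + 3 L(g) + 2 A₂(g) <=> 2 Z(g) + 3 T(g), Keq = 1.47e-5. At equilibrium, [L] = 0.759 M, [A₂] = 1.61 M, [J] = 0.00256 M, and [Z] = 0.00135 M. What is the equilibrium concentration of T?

[T] = 0.286 M

At equilibrium, Keq = [Z]²·[T]³ / ([J]·[L]³·[A₂]²) = 1.47e-5.
(0.00135)²·([T])³ / ((0.00256)·(0.759)³·(1.61)²) = 1.47e-5
[T]³ = 0.0234 ⇒ [T] = 0.286 M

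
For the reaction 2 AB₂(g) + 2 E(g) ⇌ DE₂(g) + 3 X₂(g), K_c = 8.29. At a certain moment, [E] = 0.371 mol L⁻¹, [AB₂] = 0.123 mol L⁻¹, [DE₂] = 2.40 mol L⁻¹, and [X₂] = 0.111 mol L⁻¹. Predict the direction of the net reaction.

forward (toward products)

Q_c = [DE₂]·[X₂]³ / ([AB₂]²·[E]²) = (2.40)·(0.111)³ / ((0.123)²·(0.371)²) = 1.58
Q_c = 1.58 < K_c = 8.29, so the forward reaction proceeds.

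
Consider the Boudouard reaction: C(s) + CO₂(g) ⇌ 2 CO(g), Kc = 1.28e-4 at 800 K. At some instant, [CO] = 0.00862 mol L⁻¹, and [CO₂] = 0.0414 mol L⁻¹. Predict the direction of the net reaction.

(C is a pure solid — omitted from Qc.)
Qc = [CO]² / [CO₂] = (0.00862)² / (0.0414) = 0.00179
Qc = 0.00179 > Kc = 1.28e-4, so the reverse reaction proceeds.

to the left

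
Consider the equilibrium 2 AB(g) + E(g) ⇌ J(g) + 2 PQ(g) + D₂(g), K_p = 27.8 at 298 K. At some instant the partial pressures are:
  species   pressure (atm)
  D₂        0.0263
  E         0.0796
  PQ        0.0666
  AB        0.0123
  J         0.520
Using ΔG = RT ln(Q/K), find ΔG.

Q_p = P(J)·P(PQ)²·P(D₂) / (P(AB)²·P(E)) = (0.520)·(0.0666)²·(0.0263) / ((0.0123)²·(0.0796)) = 5.04
ΔG = RT ln(Q_p/K_p) = (8.314 J mol⁻¹ K⁻¹)(298 K) × ln(5.04/27.8)
   = (2.478 kJ/mol)(-1.708) = -4.23 kJ/mol
ΔG < 0, so the forward reaction is spontaneous (proceeds forward).

ΔG = -4.23 kJ/mol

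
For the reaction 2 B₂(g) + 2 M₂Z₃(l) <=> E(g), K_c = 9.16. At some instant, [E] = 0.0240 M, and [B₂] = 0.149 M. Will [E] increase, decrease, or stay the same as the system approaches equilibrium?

increase

(M₂Z₃ is a pure liquid — omitted from Q_c.)
Q_c = [E] / [B₂]² = (0.0240) / (0.149)² = 1.08
Q_c = 1.08 < K_c = 9.16: net forward reaction.
E is a product, so it increases.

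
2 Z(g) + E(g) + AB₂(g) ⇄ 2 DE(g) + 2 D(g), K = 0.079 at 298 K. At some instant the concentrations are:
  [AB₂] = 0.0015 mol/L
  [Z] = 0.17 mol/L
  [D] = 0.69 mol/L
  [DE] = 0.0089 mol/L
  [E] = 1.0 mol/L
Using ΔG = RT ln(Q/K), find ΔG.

Q = [DE]²·[D]² / ([Z]²·[E]·[AB₂]) = (0.0089)²·(0.69)² / ((0.17)²·(1.0)·(0.0015)) = 0.870
ΔG = RT ln(Q/K) = (8.314 J mol⁻¹ K⁻¹)(298 K) × ln(0.870/0.079)
   = (2.478 kJ/mol)(2.399) = 5.94 kJ/mol
ΔG > 0, so the forward reaction is non-spontaneous (proceeds in reverse).

ΔG = 5.94 kJ/mol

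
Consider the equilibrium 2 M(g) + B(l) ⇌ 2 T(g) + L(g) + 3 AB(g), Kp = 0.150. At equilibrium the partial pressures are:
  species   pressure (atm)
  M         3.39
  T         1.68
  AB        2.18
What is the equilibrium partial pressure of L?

(B is a pure liquid — omitted from Kp.)
At equilibrium, Kp = P(T)²·P(L)·P(AB)³ / P(M)² = 0.150.
(1.68)²·(P(L))·(2.18)³ / (3.39)² = 0.150
P(L) = 0.0590 atm

P(L) = 0.0590 atm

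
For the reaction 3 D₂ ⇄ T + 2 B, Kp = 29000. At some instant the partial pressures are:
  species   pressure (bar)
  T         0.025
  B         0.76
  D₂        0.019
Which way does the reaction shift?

forward (toward products)

Qp = P(T)·P(B)² / P(D₂)³ = (0.025)·(0.76)² / (0.019)³ = 2100
Qp = 2100 < Kp = 29000, so the forward reaction proceeds.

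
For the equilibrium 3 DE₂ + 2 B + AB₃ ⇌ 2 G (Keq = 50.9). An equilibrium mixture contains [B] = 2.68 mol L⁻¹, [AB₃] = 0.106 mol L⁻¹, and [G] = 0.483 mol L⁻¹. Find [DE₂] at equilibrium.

At equilibrium, Keq = [G]² / ([DE₂]³·[B]²·[AB₃]) = 50.9.
(0.483)² / (([DE₂])³·(2.68)²·(0.106)) = 50.9
[DE₂]³ = 0.00602 ⇒ [DE₂] = 0.182 mol L⁻¹

[DE₂] = 0.182 mol L⁻¹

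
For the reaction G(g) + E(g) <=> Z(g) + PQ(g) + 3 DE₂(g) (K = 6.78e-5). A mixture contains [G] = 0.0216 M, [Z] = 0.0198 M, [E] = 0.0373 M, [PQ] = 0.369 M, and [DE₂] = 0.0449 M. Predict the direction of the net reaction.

Q = [Z]·[PQ]·[DE₂]³ / ([G]·[E]) = (0.0198)·(0.369)·(0.0449)³ / ((0.0216)·(0.0373)) = 8.21e-4
Q = 8.21e-4 > K = 6.78e-5, so the reverse reaction proceeds.

to the left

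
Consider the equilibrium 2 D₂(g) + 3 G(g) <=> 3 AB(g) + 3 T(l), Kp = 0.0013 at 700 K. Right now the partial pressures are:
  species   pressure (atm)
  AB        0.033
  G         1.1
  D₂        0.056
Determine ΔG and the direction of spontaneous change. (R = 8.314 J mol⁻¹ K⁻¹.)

ΔG = 11.0 kJ/mol; the forward reaction is non-spontaneous

(T is a pure liquid — omitted from Qp.)
Qp = P(AB)³ / (P(D₂)²·P(G)³) = (0.033)³ / ((0.056)²·(1.1)³) = 0.00861
ΔG = RT ln(Qp/Kp) = (8.314 J mol⁻¹ K⁻¹)(700 K) × ln(0.00861/0.0013)
   = (5.820 kJ/mol)(1.891) = 11.0 kJ/mol
ΔG > 0, so the forward reaction is non-spontaneous (proceeds in reverse).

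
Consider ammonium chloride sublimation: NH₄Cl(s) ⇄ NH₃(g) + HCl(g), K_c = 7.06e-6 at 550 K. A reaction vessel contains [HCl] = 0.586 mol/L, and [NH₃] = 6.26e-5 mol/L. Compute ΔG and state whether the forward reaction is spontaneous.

ΔG = 7.54 kJ/mol; the forward reaction is non-spontaneous

(NH₄Cl is a pure solid — omitted from Q_c.)
Q_c = [NH₃]·[HCl] = (6.26e-5)·(0.586) = 3.67e-5
ΔG = RT ln(Q_c/K_c) = (8.314 J mol⁻¹ K⁻¹)(550 K) × ln(3.67e-5/7.06e-6)
   = (4.573 kJ/mol)(1.648) = 7.54 kJ/mol
ΔG > 0, so the forward reaction is non-spontaneous (proceeds in reverse).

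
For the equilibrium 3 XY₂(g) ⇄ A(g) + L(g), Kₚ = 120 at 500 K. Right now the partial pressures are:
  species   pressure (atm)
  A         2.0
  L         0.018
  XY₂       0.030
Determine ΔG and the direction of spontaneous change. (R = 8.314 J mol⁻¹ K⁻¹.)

Qₚ = P(A)·P(L) / P(XY₂)³ = (2.0)·(0.018) / (0.030)³ = 1330
ΔG = RT ln(Qₚ/Kₚ) = (8.314 J mol⁻¹ K⁻¹)(500 K) × ln(1330/120)
   = (4.157 kJ/mol)(2.405) = 10.0 kJ/mol
ΔG > 0, so the forward reaction is non-spontaneous (proceeds in reverse).

ΔG = 10.0 kJ/mol; the forward reaction is non-spontaneous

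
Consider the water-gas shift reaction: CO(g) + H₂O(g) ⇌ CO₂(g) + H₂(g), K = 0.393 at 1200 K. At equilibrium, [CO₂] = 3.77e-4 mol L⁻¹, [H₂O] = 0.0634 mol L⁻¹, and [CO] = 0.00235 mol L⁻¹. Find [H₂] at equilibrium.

At equilibrium, K = [CO₂]·[H₂] / ([CO]·[H₂O]) = 0.393.
(3.77e-4)·([H₂]) / ((0.00235)·(0.0634)) = 0.393
[H₂] = 0.155 mol L⁻¹

[H₂] = 0.155 mol L⁻¹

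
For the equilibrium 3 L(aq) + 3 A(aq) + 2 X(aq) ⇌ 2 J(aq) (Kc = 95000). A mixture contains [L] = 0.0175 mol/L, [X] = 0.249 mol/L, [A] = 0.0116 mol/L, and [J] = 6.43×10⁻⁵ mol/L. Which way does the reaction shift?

to the right

Qc = [J]² / ([L]³·[A]³·[X]²) = (6.43×10⁻⁵)² / ((0.0175)³·(0.0116)³·(0.249)²) = 7970
Qc = 7970 < Kc = 95000, so the forward reaction proceeds.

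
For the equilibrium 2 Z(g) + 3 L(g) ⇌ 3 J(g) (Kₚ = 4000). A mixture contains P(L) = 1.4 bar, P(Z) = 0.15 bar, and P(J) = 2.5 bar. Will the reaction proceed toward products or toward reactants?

to the right

Qₚ = P(J)³ / (P(Z)²·P(L)³) = (2.5)³ / ((0.15)²·(1.4)³) = 250
Qₚ = 250 < Kₚ = 4000, so the forward reaction proceeds.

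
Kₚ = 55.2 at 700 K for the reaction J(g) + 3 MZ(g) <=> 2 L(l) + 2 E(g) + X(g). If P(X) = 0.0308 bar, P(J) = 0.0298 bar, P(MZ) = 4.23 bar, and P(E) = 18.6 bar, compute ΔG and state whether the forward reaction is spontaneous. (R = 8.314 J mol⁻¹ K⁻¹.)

(L is a pure liquid — omitted from Qₚ.)
Qₚ = P(E)²·P(X) / (P(J)·P(MZ)³) = (18.6)²·(0.0308) / ((0.0298)·(4.23)³) = 4.72
ΔG = RT ln(Qₚ/Kₚ) = (8.314 J mol⁻¹ K⁻¹)(700 K) × ln(4.72/55.2)
   = (5.820 kJ/mol)(-2.459) = -14.3 kJ/mol
ΔG < 0, so the forward reaction is spontaneous (proceeds forward).

ΔG = -14.3 kJ/mol; the forward reaction is spontaneous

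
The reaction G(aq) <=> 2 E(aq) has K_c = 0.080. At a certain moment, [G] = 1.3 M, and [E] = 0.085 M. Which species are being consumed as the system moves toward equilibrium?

Q_c = [E]² / [G] = (0.085)² / (1.3) = 0.0056
Q_c = 0.0056 < K_c = 0.080: net forward reaction.

G (reactants)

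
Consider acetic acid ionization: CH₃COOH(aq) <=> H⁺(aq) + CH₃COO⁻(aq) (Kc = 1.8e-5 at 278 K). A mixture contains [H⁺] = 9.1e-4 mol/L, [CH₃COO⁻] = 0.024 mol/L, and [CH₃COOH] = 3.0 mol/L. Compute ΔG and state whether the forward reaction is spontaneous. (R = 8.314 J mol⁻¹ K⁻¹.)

Qc = [H⁺]·[CH₃COO⁻] / [CH₃COOH] = (9.1e-4)·(0.024) / (3.0) = 7.28e-6
ΔG = RT ln(Qc/Kc) = (8.314 J mol⁻¹ K⁻¹)(278 K) × ln(7.28e-6/1.8e-5)
   = (2.311 kJ/mol)(-0.9052) = -2.09 kJ/mol
ΔG < 0, so the forward reaction is spontaneous (proceeds forward).

ΔG = -2.09 kJ/mol; the forward reaction is spontaneous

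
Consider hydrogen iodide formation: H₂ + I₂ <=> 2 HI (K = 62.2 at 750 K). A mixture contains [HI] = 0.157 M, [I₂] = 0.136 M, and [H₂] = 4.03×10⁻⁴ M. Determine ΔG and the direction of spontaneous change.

Q = [HI]² / ([H₂]·[I₂]) = (0.157)² / ((4.03×10⁻⁴)·(0.136)) = 450
ΔG = RT ln(Q/K) = (8.314 J mol⁻¹ K⁻¹)(750 K) × ln(450/62.2)
   = (6.236 kJ/mol)(1.979) = 12.3 kJ/mol
ΔG > 0, so the forward reaction is non-spontaneous (proceeds in reverse).

ΔG = 12.3 kJ/mol; the forward reaction is non-spontaneous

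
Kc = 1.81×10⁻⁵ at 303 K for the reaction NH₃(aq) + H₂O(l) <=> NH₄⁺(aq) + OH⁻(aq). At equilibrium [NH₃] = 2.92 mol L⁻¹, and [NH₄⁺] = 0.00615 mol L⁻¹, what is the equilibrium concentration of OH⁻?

[OH⁻] = 0.00859 mol L⁻¹

(H₂O is a pure liquid — omitted from Kc.)
At equilibrium, Kc = [NH₄⁺]·[OH⁻] / [NH₃] = 1.81×10⁻⁵.
(0.00615)·([OH⁻]) / (2.92) = 1.81×10⁻⁵
[OH⁻] = 0.00859 mol L⁻¹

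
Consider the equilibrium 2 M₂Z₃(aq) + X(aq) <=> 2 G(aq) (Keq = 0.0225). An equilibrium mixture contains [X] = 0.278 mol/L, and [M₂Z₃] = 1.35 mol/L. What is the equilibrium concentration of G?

At equilibrium, Keq = [G]² / ([M₂Z₃]²·[X]) = 0.0225.
([G])² / ((1.35)²·(0.278)) = 0.0225
[G]² = 0.0114 ⇒ [G] = 0.107 mol/L

[G] = 0.107 mol/L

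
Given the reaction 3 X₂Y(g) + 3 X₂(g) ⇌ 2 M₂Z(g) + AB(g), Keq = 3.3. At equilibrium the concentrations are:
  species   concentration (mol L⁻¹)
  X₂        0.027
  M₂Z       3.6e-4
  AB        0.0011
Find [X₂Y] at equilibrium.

At equilibrium, Keq = [M₂Z]²·[AB] / ([X₂Y]³·[X₂]³) = 3.3.
(3.6e-4)²·(0.0011) / (([X₂Y])³·(0.027)³) = 3.3
[X₂Y]³ = 2.19e-6 ⇒ [X₂Y] = 0.013 mol L⁻¹

[X₂Y] = 0.013 mol L⁻¹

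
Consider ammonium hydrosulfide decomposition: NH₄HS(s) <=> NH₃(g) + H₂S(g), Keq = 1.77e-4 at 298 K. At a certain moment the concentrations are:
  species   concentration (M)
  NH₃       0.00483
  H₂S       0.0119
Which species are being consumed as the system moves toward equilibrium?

NH₄HS (reactants)

(NH₄HS is a pure solid — omitted from Q.)
Q = [NH₃]·[H₂S] = (0.00483)·(0.0119) = 5.75e-5
Q = 5.75e-5 < Keq = 1.77e-4: net forward reaction.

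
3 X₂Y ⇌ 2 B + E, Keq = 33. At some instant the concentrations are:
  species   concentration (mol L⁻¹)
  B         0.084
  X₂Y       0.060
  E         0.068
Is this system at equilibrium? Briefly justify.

Q = [B]²·[E] / [X₂Y]³ = (0.084)²·(0.068) / (0.060)³ = 2.2
Q = 2.2 < Keq = 33: net forward reaction.

no; Q < K, reaction proceeds forward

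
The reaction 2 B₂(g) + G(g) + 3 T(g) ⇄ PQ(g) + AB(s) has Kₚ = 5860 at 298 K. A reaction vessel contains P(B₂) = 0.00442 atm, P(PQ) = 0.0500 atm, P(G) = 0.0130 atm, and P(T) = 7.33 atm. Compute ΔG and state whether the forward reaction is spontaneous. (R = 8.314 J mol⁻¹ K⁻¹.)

ΔG = -6.10 kJ/mol; the forward reaction is spontaneous

(AB is a pure solid — omitted from Qₚ.)
Qₚ = P(PQ) / (P(B₂)²·P(G)·P(T)³) = (0.0500) / ((0.00442)²·(0.0130)·(7.33)³) = 500
ΔG = RT ln(Qₚ/Kₚ) = (8.314 J mol⁻¹ K⁻¹)(298 K) × ln(500/5860)
   = (2.478 kJ/mol)(-2.461) = -6.10 kJ/mol
ΔG < 0, so the forward reaction is spontaneous (proceeds forward).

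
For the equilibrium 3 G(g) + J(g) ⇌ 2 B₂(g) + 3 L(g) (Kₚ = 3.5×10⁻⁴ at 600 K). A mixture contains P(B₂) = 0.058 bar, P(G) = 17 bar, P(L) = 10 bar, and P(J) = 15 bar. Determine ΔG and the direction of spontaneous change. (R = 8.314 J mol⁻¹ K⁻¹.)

ΔG = -10.2 kJ/mol; the forward reaction is spontaneous

Qₚ = P(B₂)²·P(L)³ / (P(G)³·P(J)) = (0.058)²·(10)³ / ((17)³·(15)) = 4.56×10⁻⁵
ΔG = RT ln(Qₚ/Kₚ) = (8.314 J mol⁻¹ K⁻¹)(600 K) × ln(4.56×10⁻⁵/3.5×10⁻⁴)
   = (4.988 kJ/mol)(-2.038) = -10.2 kJ/mol
ΔG < 0, so the forward reaction is spontaneous (proceeds forward).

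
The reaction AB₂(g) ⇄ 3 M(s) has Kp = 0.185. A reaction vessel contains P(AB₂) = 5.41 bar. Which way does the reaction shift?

at equilibrium

(M is a pure solid — omitted from Qp.)
Qp = 1 / P(AB₂) = 1 / (5.41) = 0.185
Qp = 0.185 = Kp, so the system is already at equilibrium.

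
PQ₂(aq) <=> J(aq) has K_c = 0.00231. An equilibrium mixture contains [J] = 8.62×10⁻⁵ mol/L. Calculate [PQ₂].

[PQ₂] = 0.0373 mol/L

At equilibrium, K_c = [J] / [PQ₂] = 0.00231.
(8.62×10⁻⁵) / ([PQ₂]) = 0.00231
[PQ₂] = 0.0373 mol/L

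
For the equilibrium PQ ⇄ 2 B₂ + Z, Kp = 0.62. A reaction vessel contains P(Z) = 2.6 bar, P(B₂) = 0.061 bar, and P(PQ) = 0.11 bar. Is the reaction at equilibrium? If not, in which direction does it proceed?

Qp = P(B₂)²·P(Z) / P(PQ) = (0.061)²·(2.6) / (0.11) = 0.088
Qp = 0.088 < Kp = 0.62, so the forward reaction proceeds.

to the right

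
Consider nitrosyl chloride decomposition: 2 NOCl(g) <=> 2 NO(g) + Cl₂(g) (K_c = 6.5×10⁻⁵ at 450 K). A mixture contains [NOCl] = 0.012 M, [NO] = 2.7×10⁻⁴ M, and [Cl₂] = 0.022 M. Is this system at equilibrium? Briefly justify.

Q_c = [NO]²·[Cl₂] / [NOCl]² = (2.7×10⁻⁴)²·(0.022) / (0.012)² = 1.1×10⁻⁵
Q_c = 1.1×10⁻⁵ < K_c = 6.5×10⁻⁵: net forward reaction.

no; Q < K, reaction proceeds forward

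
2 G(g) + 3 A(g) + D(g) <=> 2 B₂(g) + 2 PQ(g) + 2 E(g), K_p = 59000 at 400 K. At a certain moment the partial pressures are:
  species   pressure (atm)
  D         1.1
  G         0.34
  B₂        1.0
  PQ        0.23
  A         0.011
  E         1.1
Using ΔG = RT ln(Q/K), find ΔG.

ΔG = 6.18 kJ/mol

Q_p = P(B₂)²·P(PQ)²·P(E)² / (P(G)²·P(A)³·P(D)) = (1.0)²·(0.23)²·(1.1)² / ((0.34)²·(0.011)³·(1.1)) = 3.78×10⁵
ΔG = RT ln(Q_p/K_p) = (8.314 J mol⁻¹ K⁻¹)(400 K) × ln(3.78×10⁵/59000)
   = (3.326 kJ/mol)(1.857) = 6.18 kJ/mol
ΔG > 0, so the forward reaction is non-spontaneous (proceeds in reverse).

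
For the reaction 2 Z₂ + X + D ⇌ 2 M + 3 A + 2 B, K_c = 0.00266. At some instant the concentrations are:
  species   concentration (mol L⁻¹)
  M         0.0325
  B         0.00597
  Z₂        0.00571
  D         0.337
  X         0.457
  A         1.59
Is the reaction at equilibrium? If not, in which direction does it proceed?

Q_c = [M]²·[A]³·[B]² / ([Z₂]²·[X]·[D]) = (0.0325)²·(1.59)³·(0.00597)² / ((0.00571)²·(0.457)·(0.337)) = 0.0301
Q_c = 0.0301 > K_c = 0.00266, so the reverse reaction proceeds.

in the reverse direction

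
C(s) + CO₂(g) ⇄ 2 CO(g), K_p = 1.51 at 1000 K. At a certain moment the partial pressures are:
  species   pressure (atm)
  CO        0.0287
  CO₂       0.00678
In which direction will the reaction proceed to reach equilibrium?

(C is a pure solid — omitted from Q_p.)
Q_p = P(CO)² / P(CO₂) = (0.0287)² / (0.00678) = 0.121
Q_p = 0.121 < K_p = 1.51, so the forward reaction proceeds.

in the forward direction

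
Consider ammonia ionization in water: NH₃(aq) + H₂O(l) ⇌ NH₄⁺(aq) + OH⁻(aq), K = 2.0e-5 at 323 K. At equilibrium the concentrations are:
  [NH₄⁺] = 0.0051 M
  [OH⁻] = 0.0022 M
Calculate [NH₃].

[NH₃] = 0.56 M

(H₂O is a pure liquid — omitted from K.)
At equilibrium, K = [NH₄⁺]·[OH⁻] / [NH₃] = 2.0e-5.
(0.0051)·(0.0022) / ([NH₃]) = 2.0e-5
[NH₃] = 0.561 = 0.56 M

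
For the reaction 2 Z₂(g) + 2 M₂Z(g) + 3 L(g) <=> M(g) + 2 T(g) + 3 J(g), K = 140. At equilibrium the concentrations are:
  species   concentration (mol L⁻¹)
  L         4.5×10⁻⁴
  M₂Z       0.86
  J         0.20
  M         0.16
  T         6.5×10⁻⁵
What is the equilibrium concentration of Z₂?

At equilibrium, K = [M]·[T]²·[J]³ / ([Z₂]²·[M₂Z]²·[L]³) = 140.
(0.16)·(6.5×10⁻⁵)²·(0.20)³ / (([Z₂])²·(0.86)²·(4.5×10⁻⁴)³) = 140
[Z₂]² = 5.73×10⁻⁴ ⇒ [Z₂] = 0.024 mol L⁻¹

[Z₂] = 0.024 mol L⁻¹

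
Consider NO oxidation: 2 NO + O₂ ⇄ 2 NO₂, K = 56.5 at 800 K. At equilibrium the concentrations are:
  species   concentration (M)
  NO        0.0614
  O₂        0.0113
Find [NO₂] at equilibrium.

At equilibrium, K = [NO₂]² / ([NO]²·[O₂]) = 56.5.
([NO₂])² / ((0.0614)²·(0.0113)) = 56.5
[NO₂]² = 0.00241 ⇒ [NO₂] = 0.0491 M

[NO₂] = 0.0491 M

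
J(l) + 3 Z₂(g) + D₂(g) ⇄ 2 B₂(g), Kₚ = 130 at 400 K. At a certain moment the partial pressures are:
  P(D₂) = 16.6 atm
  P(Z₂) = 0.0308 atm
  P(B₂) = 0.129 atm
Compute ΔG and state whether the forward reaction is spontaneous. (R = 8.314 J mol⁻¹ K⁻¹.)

(J is a pure liquid — omitted from Qₚ.)
Qₚ = P(B₂)² / (P(Z₂)³·P(D₂)) = (0.129)² / ((0.0308)³·(16.6)) = 34.3
ΔG = RT ln(Qₚ/Kₚ) = (8.314 J mol⁻¹ K⁻¹)(400 K) × ln(34.3/130)
   = (3.326 kJ/mol)(-1.332) = -4.43 kJ/mol
ΔG < 0, so the forward reaction is spontaneous (proceeds forward).

ΔG = -4.43 kJ/mol; the forward reaction is spontaneous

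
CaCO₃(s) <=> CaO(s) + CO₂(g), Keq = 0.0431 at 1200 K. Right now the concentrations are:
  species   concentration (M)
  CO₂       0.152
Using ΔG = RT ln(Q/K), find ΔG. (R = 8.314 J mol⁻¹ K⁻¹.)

(CaCO₃, CaO are pure solids — omitted from Q.)
Q = [CO₂] = 0.152
ΔG = RT ln(Q/Keq) = (8.314 J mol⁻¹ K⁻¹)(1200 K) × ln(0.152/0.0431)
   = (9.977 kJ/mol)(1.260) = 12.6 kJ/mol
ΔG > 0, so the forward reaction is non-spontaneous (proceeds in reverse).

ΔG = 12.6 kJ/mol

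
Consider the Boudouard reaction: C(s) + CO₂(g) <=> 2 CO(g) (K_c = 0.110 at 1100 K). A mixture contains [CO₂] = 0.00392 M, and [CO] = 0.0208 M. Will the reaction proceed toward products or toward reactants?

at equilibrium

(C is a pure solid — omitted from Q_c.)
Q_c = [CO]² / [CO₂] = (0.0208)² / (0.00392) = 0.110
Q_c = 0.110 = K_c, so the system is already at equilibrium.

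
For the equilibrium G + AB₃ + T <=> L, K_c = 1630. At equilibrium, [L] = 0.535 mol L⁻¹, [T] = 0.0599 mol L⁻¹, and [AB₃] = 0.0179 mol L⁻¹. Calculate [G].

[G] = 0.306 mol L⁻¹

At equilibrium, K_c = [L] / ([G]·[AB₃]·[T]) = 1630.
(0.535) / (([G])·(0.0179)·(0.0599)) = 1630
[G] = 0.306 mol L⁻¹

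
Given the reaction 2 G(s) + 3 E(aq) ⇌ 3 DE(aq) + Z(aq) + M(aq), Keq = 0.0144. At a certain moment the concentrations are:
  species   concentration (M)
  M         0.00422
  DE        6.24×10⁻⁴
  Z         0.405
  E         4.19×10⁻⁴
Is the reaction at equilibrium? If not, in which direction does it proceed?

(G is a pure solid — omitted from Q.)
Q = [DE]³·[Z]·[M] / [E]³ = (6.24×10⁻⁴)³·(0.405)·(0.00422) / (4.19×10⁻⁴)³ = 0.00565
Q = 0.00565 < Keq = 0.0144, so the forward reaction proceeds.

to the right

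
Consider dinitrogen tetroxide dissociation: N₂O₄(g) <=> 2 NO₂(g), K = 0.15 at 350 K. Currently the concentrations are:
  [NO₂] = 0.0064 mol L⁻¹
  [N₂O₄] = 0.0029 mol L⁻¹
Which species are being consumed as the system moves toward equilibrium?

Q = [NO₂]² / [N₂O₄] = (0.0064)² / (0.0029) = 0.014
Q = 0.014 < K = 0.15: net forward reaction.

N₂O₄ (reactants)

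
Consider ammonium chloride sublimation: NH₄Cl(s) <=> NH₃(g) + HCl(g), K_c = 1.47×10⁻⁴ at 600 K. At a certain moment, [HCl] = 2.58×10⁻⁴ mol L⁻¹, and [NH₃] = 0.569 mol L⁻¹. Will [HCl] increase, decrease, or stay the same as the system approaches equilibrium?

stay the same

(NH₄Cl is a pure solid — omitted from Q_c.)
Q_c = [NH₃]·[HCl] = (0.569)·(2.58×10⁻⁴) = 1.47×10⁻⁴
Q_c = 1.47×10⁻⁴ = K_c; the system is at equilibrium.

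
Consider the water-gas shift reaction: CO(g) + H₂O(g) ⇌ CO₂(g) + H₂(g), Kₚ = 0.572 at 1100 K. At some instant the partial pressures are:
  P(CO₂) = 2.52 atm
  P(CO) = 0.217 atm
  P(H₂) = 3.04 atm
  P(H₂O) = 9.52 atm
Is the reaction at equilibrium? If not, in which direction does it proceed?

Qₚ = P(CO₂)·P(H₂) / (P(CO)·P(H₂O)) = (2.52)·(3.04) / ((0.217)·(9.52)) = 3.71
Qₚ = 3.71 > Kₚ = 0.572, so the reverse reaction proceeds.

reverse (toward reactants)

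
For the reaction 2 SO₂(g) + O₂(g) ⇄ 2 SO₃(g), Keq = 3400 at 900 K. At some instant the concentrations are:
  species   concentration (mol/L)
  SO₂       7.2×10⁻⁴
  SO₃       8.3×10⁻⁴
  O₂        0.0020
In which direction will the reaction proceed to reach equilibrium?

Q = [SO₃]² / ([SO₂]²·[O₂]) = (8.3×10⁻⁴)² / ((7.2×10⁻⁴)²·(0.0020)) = 660
Q = 660 < Keq = 3400, so the forward reaction proceeds.

in the forward direction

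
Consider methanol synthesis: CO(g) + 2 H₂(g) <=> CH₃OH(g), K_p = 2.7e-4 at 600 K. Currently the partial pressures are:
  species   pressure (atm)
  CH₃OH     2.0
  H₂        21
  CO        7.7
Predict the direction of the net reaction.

Q_p = P(CH₃OH) / (P(CO)·P(H₂)²) = (2.0) / ((7.7)·(21)²) = 5.9e-4
Q_p = 5.9e-4 > K_p = 2.7e-4, so the reverse reaction proceeds.

to the left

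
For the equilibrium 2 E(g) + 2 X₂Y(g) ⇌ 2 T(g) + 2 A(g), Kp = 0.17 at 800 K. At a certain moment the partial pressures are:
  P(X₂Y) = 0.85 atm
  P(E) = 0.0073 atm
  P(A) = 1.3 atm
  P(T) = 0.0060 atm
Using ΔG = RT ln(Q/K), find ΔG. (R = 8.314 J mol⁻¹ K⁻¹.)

ΔG = 14.8 kJ/mol

Qp = P(T)²·P(A)² / (P(E)²·P(X₂Y)²) = (0.0060)²·(1.3)² / ((0.0073)²·(0.85)²) = 1.58
ΔG = RT ln(Qp/Kp) = (8.314 J mol⁻¹ K⁻¹)(800 K) × ln(1.58/0.17)
   = (6.651 kJ/mol)(2.229) = 14.8 kJ/mol
ΔG > 0, so the forward reaction is non-spontaneous (proceeds in reverse).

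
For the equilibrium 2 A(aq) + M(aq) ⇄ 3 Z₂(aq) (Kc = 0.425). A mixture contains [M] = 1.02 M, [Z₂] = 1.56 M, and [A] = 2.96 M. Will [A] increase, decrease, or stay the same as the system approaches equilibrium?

stay the same

Qc = [Z₂]³ / ([A]²·[M]) = (1.56)³ / ((2.96)²·(1.02)) = 0.425
Qc = 0.425 = Kc; the system is at equilibrium.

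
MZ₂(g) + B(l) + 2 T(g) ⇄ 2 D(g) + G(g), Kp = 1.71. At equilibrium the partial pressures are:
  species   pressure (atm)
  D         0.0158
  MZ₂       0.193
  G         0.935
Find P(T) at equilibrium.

P(T) = 0.0266 atm

(B is a pure liquid — omitted from Kp.)
At equilibrium, Kp = P(D)²·P(G) / (P(MZ₂)·P(T)²) = 1.71.
(0.0158)²·(0.935) / ((0.193)·(P(T))²) = 1.71
P(T)² = 7.07×10⁻⁴ ⇒ P(T) = 0.0266 atm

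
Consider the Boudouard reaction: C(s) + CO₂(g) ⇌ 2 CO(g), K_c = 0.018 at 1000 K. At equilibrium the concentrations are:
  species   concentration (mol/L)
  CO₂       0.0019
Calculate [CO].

[CO] = 0.0058 mol/L

(C is a pure solid — omitted from K_c.)
At equilibrium, K_c = [CO]² / [CO₂] = 0.018.
([CO])² / (0.0019) = 0.018
[CO]² = 3.42e-5 ⇒ [CO] = 0.0058 mol/L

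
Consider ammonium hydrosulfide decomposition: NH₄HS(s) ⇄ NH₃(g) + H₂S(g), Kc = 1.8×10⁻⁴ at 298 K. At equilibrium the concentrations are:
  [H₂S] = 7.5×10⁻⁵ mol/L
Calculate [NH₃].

[NH₃] = 2.4 mol/L

(NH₄HS is a pure solid — omitted from Kc.)
At equilibrium, Kc = [NH₃]·[H₂S] = 1.8×10⁻⁴.
([NH₃])·(7.5×10⁻⁵) = 1.8×10⁻⁴
[NH₃] = 2.40 = 2.4 mol/L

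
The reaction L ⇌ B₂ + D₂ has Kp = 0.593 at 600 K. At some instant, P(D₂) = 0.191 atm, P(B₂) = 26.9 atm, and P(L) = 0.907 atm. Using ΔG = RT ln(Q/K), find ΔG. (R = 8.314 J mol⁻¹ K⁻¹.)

Qp = P(B₂)·P(D₂) / P(L) = (26.9)·(0.191) / (0.907) = 5.66
ΔG = RT ln(Qp/Kp) = (8.314 J mol⁻¹ K⁻¹)(600 K) × ln(5.66/0.593)
   = (4.988 kJ/mol)(2.256) = 11.3 kJ/mol
ΔG > 0, so the forward reaction is non-spontaneous (proceeds in reverse).

ΔG = 11.3 kJ/mol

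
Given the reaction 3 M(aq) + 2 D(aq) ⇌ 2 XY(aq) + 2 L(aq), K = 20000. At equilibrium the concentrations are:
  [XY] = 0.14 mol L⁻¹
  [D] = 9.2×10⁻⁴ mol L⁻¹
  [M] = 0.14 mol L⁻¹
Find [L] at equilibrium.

At equilibrium, K = [XY]²·[L]² / ([M]³·[D]²) = 20000.
(0.14)²·([L])² / ((0.14)³·(9.2×10⁻⁴)²) = 20000
[L]² = 0.00237 ⇒ [L] = 0.049 mol L⁻¹

[L] = 0.049 mol L⁻¹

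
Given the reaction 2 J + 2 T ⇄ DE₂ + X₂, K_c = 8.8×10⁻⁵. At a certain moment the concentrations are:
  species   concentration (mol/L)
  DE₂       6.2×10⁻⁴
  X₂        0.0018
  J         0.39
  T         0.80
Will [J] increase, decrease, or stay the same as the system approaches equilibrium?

decrease

Q_c = [DE₂]·[X₂] / ([J]²·[T]²) = (6.2×10⁻⁴)·(0.0018) / ((0.39)²·(0.80)²) = 1.1×10⁻⁵
Q_c = 1.1×10⁻⁵ < K_c = 8.8×10⁻⁵: net forward reaction.
J is a reactant, so it decreases.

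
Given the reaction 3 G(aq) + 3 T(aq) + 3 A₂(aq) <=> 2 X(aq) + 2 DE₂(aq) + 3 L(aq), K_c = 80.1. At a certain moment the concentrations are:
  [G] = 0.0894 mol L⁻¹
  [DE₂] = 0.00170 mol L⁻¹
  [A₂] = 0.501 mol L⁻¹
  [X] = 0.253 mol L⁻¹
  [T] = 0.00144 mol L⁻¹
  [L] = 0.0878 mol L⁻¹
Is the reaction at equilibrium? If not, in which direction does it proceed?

Q_c = [X]²·[DE₂]²·[L]³ / ([G]³·[T]³·[A₂]³) = (0.253)²·(0.00170)²·(0.0878)³ / ((0.0894)³·(0.00144)³·(0.501)³) = 467
Q_c = 467 > K_c = 80.1, so the reverse reaction proceeds.

reverse (toward reactants)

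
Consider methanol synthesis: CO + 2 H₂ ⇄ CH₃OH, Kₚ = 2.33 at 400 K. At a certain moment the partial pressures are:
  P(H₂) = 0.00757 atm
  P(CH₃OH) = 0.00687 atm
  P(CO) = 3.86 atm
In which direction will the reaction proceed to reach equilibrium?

in the reverse direction

Qₚ = P(CH₃OH) / (P(CO)·P(H₂)²) = (0.00687) / ((3.86)·(0.00757)²) = 31.1
Qₚ = 31.1 > Kₚ = 2.33, so the reverse reaction proceeds.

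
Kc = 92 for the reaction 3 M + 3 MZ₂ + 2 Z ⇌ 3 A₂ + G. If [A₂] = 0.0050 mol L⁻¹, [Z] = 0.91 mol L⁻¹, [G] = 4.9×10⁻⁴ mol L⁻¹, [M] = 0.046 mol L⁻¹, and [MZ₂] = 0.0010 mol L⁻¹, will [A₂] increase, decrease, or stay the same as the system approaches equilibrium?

Qc = [A₂]³·[G] / ([M]³·[MZ₂]³·[Z]²) = (0.0050)³·(4.9×10⁻⁴) / ((0.046)³·(0.0010)³·(0.91)²) = 760
Qc = 760 > Kc = 92: net reverse reaction.
A₂ is a product, so it decreases.

decrease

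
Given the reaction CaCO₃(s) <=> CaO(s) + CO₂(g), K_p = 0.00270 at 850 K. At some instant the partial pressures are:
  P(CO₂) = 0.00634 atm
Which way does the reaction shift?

(CaCO₃, CaO are pure solids — omitted from Q_p.)
Q_p = P(CO₂) = 0.00634
Q_p = 0.00634 > K_p = 0.00270, so the reverse reaction proceeds.

toward reactants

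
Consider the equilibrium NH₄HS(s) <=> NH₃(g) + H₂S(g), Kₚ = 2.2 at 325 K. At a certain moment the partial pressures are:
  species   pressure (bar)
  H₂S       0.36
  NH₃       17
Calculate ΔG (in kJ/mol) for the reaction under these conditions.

ΔG = 2.76 kJ/mol

(NH₄HS is a pure solid — omitted from Qₚ.)
Qₚ = P(NH₃)·P(H₂S) = (17)·(0.36) = 6.12
ΔG = RT ln(Qₚ/Kₚ) = (8.314 J mol⁻¹ K⁻¹)(325 K) × ln(6.12/2.2)
   = (2.702 kJ/mol)(1.023) = 2.76 kJ/mol
ΔG > 0, so the forward reaction is non-spontaneous (proceeds in reverse).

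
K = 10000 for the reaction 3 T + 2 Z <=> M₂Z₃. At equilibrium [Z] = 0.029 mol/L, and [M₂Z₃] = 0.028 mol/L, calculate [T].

[T] = 0.15 mol/L

At equilibrium, K = [M₂Z₃] / ([T]³·[Z]²) = 10000.
(0.028) / (([T])³·(0.029)²) = 10000
[T]³ = 0.00333 ⇒ [T] = 0.15 mol/L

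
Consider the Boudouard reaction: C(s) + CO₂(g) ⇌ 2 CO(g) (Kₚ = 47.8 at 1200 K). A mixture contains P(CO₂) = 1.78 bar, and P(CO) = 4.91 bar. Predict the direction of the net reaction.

toward products

(C is a pure solid — omitted from Qₚ.)
Qₚ = P(CO)² / P(CO₂) = (4.91)² / (1.78) = 13.5
Qₚ = 13.5 < Kₚ = 47.8, so the forward reaction proceeds.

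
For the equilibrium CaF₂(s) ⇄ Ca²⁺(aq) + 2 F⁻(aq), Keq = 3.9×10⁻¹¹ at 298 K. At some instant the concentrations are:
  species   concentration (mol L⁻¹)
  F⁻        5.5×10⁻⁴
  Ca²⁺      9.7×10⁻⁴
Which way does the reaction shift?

(CaF₂ is a pure solid — omitted from Q.)
Q = [Ca²⁺]·[F⁻]² = (9.7×10⁻⁴)·(5.5×10⁻⁴)² = 2.9×10⁻¹⁰
Q = 2.9×10⁻¹⁰ > Keq = 3.9×10⁻¹¹, so the reverse reaction proceeds.

toward reactants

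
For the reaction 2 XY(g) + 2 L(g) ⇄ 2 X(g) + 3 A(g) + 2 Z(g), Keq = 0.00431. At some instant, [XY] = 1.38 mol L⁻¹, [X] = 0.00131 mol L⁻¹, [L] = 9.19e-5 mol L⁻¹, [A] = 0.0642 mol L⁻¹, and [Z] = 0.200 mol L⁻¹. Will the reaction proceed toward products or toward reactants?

in the forward direction

Q = [X]²·[A]³·[Z]² / ([XY]²·[L]²) = (0.00131)²·(0.0642)³·(0.200)² / ((1.38)²·(9.19e-5)²) = 0.00113
Q = 0.00113 < Keq = 0.00431, so the forward reaction proceeds.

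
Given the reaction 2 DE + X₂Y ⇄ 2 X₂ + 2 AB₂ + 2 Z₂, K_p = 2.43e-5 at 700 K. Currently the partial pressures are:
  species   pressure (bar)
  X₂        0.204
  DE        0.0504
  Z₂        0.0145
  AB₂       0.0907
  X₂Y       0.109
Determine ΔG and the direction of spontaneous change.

Q_p = P(X₂)²·P(AB₂)²·P(Z₂)² / (P(DE)²·P(X₂Y)) = (0.204)²·(0.0907)²·(0.0145)² / ((0.0504)²·(0.109)) = 2.60e-4
ΔG = RT ln(Q_p/K_p) = (8.314 J mol⁻¹ K⁻¹)(700 K) × ln(2.60e-4/2.43e-5)
   = (5.820 kJ/mol)(2.370) = 13.8 kJ/mol
ΔG > 0, so the forward reaction is non-spontaneous (proceeds in reverse).

ΔG = 13.8 kJ/mol; the forward reaction is non-spontaneous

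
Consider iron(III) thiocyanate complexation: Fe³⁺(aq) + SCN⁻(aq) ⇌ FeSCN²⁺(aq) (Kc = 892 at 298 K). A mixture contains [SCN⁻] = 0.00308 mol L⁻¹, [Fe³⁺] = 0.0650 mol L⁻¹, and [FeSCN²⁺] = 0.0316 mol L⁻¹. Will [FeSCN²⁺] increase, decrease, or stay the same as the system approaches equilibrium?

increase

Qc = [FeSCN²⁺] / ([Fe³⁺]·[SCN⁻]) = (0.0316) / ((0.0650)·(0.00308)) = 158
Qc = 158 < Kc = 892: net forward reaction.
FeSCN²⁺ is a product, so it increases.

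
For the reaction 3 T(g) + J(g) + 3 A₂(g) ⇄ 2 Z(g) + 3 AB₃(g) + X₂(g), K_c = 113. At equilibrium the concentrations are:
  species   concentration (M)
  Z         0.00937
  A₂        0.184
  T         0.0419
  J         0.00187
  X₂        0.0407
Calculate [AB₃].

[AB₃] = 0.300 M

At equilibrium, K_c = [Z]²·[AB₃]³·[X₂] / ([T]³·[J]·[A₂]³) = 113.
(0.00937)²·([AB₃])³·(0.0407) / ((0.0419)³·(0.00187)·(0.184)³) = 113
[AB₃]³ = 0.0271 ⇒ [AB₃] = 0.300 M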